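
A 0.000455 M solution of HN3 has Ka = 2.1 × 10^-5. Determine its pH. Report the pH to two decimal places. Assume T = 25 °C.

HN3 ⇌ N3- + H+
Let x = [H+] at equilibrium. Ka = x²/(0.000455 − x).
Here C₀/Ka ≈ 21.7, so the small-x approximation fails. Use the quadratic:
x = (−Ka + √(Ka² + 4·Ka·C₀))/2 = 8.78 × 10^-5 M
pH = −log(8.78 × 10^-5) = 4.06

pH = 4.06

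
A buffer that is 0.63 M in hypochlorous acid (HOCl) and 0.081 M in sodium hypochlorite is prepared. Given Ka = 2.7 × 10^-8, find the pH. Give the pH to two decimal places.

pKa = −log(2.7 × 10^-8) = 7.569
Henderson–Hasselbalch: pH = pKa + log([OCl-]/[HOCl]) = 7.569 + log(0.081/0.63)
pH = 7.569 + (-0.891) = 6.68

pH = 6.68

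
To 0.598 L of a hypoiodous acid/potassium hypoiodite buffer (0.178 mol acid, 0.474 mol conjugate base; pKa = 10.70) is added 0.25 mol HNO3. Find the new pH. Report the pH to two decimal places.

pH = 10.42

Added H+ converts OI- to HOI: HOI → 0.428 mol, OI- → 0.224 mol.
pH = pKa + log([A⁻]/[HA]) = 10.70 + log(0.224/0.428) = 10.70 -0.281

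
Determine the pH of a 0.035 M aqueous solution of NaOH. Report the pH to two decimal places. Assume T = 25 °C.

pH = 12.54

NaOH is a strong base; [OH-] = 0.035 M.
pOH = -log(0.035) = 1.46
pH = 14.00 - 1.46 = 12.54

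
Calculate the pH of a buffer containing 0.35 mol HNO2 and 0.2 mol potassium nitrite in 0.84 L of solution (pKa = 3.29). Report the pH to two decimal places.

pH = 3.05

Henderson–Hasselbalch: pH = pKa + log([NO2-]/[HNO2]) = 3.29 + log(0.2/0.35)
pH = 3.29 + (-0.243) = 3.05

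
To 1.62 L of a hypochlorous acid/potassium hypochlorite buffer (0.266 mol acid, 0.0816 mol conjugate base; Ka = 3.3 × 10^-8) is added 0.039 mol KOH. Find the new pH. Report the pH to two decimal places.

After neutralization: n(HOCl) = 0.227 mol, n(OCl-) = 0.121 mol.
pKa = −log(3.3 × 10^-8) = 7.481
Henderson–Hasselbalch with mole ratio 0.121/0.227: pH = 7.481 + (-0.273)

pH = 7.21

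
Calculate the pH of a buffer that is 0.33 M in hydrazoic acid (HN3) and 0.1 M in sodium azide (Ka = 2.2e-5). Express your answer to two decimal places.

pH = 4.14

pKa = −log(2.2 × 10^-5) = 4.658
pH = pKa + log([A⁻]/[HA]) = 4.658 + log(0.1/0.33)
pH = 4.658 + (-0.519) = 4.14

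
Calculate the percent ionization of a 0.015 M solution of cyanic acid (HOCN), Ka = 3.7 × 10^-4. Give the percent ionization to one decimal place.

HOCN ⇌ OCN- + H+; let x = [H+] at equilibrium.
Ka = x²/(C₀ − x); solving the quadratic gives x = 2.18 × 10^-3 M.
Fraction ionized = 2.18 × 10^-3 / 0.015 = 0.1453 → 14.5%

14.5%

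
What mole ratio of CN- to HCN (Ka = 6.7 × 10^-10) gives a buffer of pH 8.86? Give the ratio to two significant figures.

pKa = -log(6.7 × 10^-10) = 9.174
pH = pKa + log(r) ⇒ log(r) = 8.86 − 9.174 = -0.314
r = [CN-]/[HCN] = 10^(-0.314) = 0.485

ratio = 0.49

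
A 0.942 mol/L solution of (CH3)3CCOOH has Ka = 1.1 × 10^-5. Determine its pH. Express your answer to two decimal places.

(CH3)3CCOOH ⇌ (CH3)3CCOO- + H+
From the ICE table, Ka = x²/(0.942 − x) = 1.1 × 10^-5.
Assume x ≪ 0.942: x ≈ √(1.1 × 10^-5 × 0.942) = 3.22 × 10^-3 M
(x/C₀ = 0.34% < 5%, so the approximation holds.)
pH = −log[H+] = −log(3.22 × 10^-3) = 2.49

pH = 2.49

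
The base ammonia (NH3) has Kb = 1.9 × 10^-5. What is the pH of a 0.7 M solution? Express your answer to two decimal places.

NH3 + H2O ⇌ NH4+ + OH-
Kb = [OH-]²/(0.7 − [OH-]) = 1.9 × 10^-5
Assume [OH-] ≪ 0.7: [OH-] ≈ √(1.9 × 10^-5 × 0.7) = 3.65 × 10^-3 M
([OH-]/C₀ = 0.52% < 5%, so the approximation holds.)
pOH = −log(3.65 × 10^-3) = 2.44; pH = 14.00 − 2.44 = 11.56

pH = 11.56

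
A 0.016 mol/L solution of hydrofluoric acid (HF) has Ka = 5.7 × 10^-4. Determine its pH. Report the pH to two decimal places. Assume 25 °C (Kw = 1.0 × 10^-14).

pH = 2.56

HF ⇌ F- + H+
From the ICE table, Ka = [H+]²/(0.016 − [H+]) = 5.7 × 10^-4.
The 5% rule fails; solving [H+]² + Ka·[H+] − Ka·C₀ = 0 exactly:
[H+] = (−Ka + √(Ka² + 4·Ka·C₀))/2 = 2.75 × 10^-3 M
pH = −log(2.75 × 10^-3) = 2.56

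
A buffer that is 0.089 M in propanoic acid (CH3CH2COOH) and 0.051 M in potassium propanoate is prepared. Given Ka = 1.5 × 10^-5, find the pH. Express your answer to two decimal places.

pH = 4.58

pKa = −log(1.5 × 10^-5) = 4.824
Henderson–Hasselbalch: pH = pKa + log([CH3CH2COO-]/[CH3CH2COOH]) = 4.824 + log(0.051/0.089)
pH = 4.824 + (-0.242) = 4.58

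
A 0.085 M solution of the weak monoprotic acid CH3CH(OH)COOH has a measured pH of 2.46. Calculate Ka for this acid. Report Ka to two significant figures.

[H+] = 10^(-2.46) = 3.47 × 10^-3 M
At equilibrium [HA] = 0.085 − 3.47 × 10^-3 = 8.15 × 10^-2 M
Ka = [H+][A-]/[HA] = (3.47 × 10^-3)² / 8.15 × 10^-2 = 1.5 × 10^-4

Ka = 1.5 × 10^-4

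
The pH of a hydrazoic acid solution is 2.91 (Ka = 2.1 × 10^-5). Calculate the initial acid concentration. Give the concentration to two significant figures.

[H+] = 10^(-2.91) = 1.23 × 10^-3 M = x
Ka = x²/(C₀ − x) ⇒ C₀ = x + x²/Ka
C₀ = 1.23 × 10^-3 + (1.23 × 10^-3)²/(2.1 × 10^-5) = 7.33 × 10^-2 M

C₀ = 7.3 × 10^-2 M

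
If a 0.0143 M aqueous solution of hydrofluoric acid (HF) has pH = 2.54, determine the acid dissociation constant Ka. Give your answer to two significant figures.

[H+] = 10^(-2.54) = 2.88 × 10^-3 M
At equilibrium [HA] = 0.0143 − 2.88 × 10^-3 = 1.14 × 10^-2 M
Ka = [H+][A-]/[HA] = (2.88 × 10^-3)² / 1.14 × 10^-2 = 7.3 × 10^-4

Ka = 7.3 × 10^-4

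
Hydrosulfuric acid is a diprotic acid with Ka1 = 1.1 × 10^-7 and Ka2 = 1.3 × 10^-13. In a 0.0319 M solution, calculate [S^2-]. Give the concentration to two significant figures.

1.3 × 10^-13 M

First ionization gives [H+] ≈ [HS-] = 5.92 × 10^-5 M.
Second step: Ka2 = [H+][S^2-]/[HS-] ≈ [S^2-] (since [H+] ≈ [HS-]).
So [S^2-] ≈ Ka2.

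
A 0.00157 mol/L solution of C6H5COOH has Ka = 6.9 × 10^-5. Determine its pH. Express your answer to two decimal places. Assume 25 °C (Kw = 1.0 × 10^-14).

pH = 3.53

C6H5COOH ⇌ C6H5COO- + H+
From the ICE table, Ka = [H+]²/(0.00157 − [H+]) = 6.9 × 10^-5.
The 5% rule fails; solving [H+]² + Ka·[H+] − Ka·C₀ = 0 exactly:
[H+] = [−6.9e-05 + √(6.9e-05² + 4.33e-07)]/2 = 2.96 × 10^-4 M
pH = −log[H+] = −log(2.96 × 10^-4) = 3.53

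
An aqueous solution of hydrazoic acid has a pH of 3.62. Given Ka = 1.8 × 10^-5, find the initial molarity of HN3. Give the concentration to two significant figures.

[H+] = 10^(-3.62) = 2.40 × 10^-4 M = x
Ka = x²/(C₀ − x) ⇒ C₀ = x + x²/Ka
C₀ = 2.40 × 10^-4 + (2.40 × 10^-4)²/(1.8 × 10^-5) = 3.44 × 10^-3 M

C₀ = 3.4 × 10^-3 M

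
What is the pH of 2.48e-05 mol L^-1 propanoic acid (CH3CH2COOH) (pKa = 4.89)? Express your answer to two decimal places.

pH = 4.90

CH3CH2COOH ⇌ CH3CH2COO- + H+
Ka = 10^(−4.89) = 1.29 × 10^-5
From the ICE table, Ka = [H+]²/(2.48e-05 − [H+]) = 1.29 × 10^-5.
[H+] is not negligible relative to C₀; solve [H+]² + 1.29e-05·[H+] − 3.2e-10 = 0.
[H+] = (−Ka + √(Ka² + 4·Ka·C₀))/2 = 1.26 × 10^-5 M
pH = −log(1.26 × 10^-5) = 4.90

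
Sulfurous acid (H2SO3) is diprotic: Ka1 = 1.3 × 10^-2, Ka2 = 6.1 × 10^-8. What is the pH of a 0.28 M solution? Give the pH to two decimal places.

Since Ka1 ≫ Ka2, the first ionization dominates [H+].
Ka1 = x²/(0.28 − x) = 1.3 × 10^-2
Solving the quadratic: x = (−Ka1 + √(Ka1² + 4·Ka1·C₀))/2 = 5.42 × 10^-2 M
pH = −log(5.42 × 10^-2) = 1.27

pH = 1.27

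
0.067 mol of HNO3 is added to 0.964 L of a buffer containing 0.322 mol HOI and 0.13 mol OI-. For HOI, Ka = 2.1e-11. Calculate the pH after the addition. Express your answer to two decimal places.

pH = 9.89

Added H+ converts OI- to HOI: HOI → 0.389 mol, OI- → 0.063 mol.
pKa = −log(2.1 × 10^-11) = 10.678
pH = pKa + log(n_OI-/n_HOI) = 10.678 + log(0.063/0.389) = 10.678 + (-0.791)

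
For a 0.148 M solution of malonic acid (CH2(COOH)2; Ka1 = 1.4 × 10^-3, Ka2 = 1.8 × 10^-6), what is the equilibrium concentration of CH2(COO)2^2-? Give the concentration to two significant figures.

1.8 × 10^-6 M

First ionization gives [H+] ≈ [CH2(COOH)COO-] = 1.37 × 10^-2 M.
Second step: Ka2 = [H+][CH2(COO)2^2-]/[CH2(COOH)COO-] ≈ [CH2(COO)2^2-] (since [H+] ≈ [CH2(COOH)COO-]).
So [CH2(COO)2^2-] ≈ Ka2.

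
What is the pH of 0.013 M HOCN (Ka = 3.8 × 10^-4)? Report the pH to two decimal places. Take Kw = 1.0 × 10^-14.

HOCN ⇌ OCN- + H+
Ka = [H+]²/(0.013 − [H+]) = 3.8 × 10^-4
[H+] is not negligible relative to C₀; solve [H+]² + 0.00038·[H+] − 4.94e-06 = 0.
[H+] = (−Ka + √(Ka² + 4·Ka·C₀))/2 = 2.04 × 10^-3 M
pH = −log(2.04 × 10^-3) = 2.69

pH = 2.69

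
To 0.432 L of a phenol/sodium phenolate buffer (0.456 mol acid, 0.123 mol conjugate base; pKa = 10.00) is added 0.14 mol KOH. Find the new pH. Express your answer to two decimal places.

pH = 9.92

OH- converts C6H5OH to C6H5O-: C6H5OH → 0.316 mol, C6H5O- → 0.263 mol.
pH = pKa + log([A⁻]/[HA]) = 10.00 + log(0.263/0.316) = 10.00 -0.080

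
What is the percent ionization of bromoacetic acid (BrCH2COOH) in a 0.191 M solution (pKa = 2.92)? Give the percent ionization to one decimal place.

BrCH2COOH ⇌ BrCH2COO- + H+; let x = [H+] at equilibrium.
Ka = 10^(−2.92) = 1.20 × 10^-3
Solve x² + 0.0012x − 0.000229 = 0 → x = 1.46 × 10^-2 M
Fraction ionized = 1.46 × 10^-2 / 0.191 = 0.0764 → 7.6%

7.6%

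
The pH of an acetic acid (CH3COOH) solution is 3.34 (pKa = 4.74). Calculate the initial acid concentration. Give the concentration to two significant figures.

[H+] = 10^(-3.34) = 4.57 × 10^-4 M = x
Ka = 10^(−4.74) = 1.82 × 10^-5
Ka = x²/(C₀ − x) ⇒ C₀ = x + x²/Ka
C₀ = 4.57 × 10^-4 + (4.57 × 10^-4)²/(1.82 × 10^-5) = 1.19 × 10^-2 M

C₀ = 1.2 × 10^-2 M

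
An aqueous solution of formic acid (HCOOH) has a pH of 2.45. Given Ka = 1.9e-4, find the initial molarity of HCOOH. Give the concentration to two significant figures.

C₀ = 7.0 × 10^-2 M

[H+] = 10^(-2.45) = 3.55 × 10^-3 M = x
Ka = x²/(C₀ − x) ⇒ C₀ = x + x²/Ka
C₀ = 3.55 × 10^-3 + (3.55 × 10^-3)²/(1.9 × 10^-4) = 6.99 × 10^-2 M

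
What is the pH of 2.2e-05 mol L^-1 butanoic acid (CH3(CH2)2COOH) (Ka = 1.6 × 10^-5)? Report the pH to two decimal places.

pH = 4.91

CH3(CH2)2COOH ⇌ CH3(CH2)2COO- + H+
From the ICE table, Ka = x²/(2.2e-05 − x) = 1.6 × 10^-5.
x is not negligible relative to C₀; solve x² + 1.6e-05·x − 3.52e-10 = 0.
x = (−Ka + √(Ka² + 4·Ka·C₀))/2 = 1.24 × 10^-5 M
pH = −log(1.24 × 10^-5) = 4.91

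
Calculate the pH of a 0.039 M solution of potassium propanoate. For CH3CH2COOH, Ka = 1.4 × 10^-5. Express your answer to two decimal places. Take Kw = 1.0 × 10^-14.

pH = 8.72

CH3CH2COO- is the conjugate base of the weak acid CH3CH2COOH.
Kb = Kw/Ka = 1.0×10^-14 / 1.4 × 10^-5 = 7.14 × 10^-10
Kb = [OH-]²/(0.039 − [OH-]) = 7.14 × 10^-10
Assume [OH-] ≪ 0.039: [OH-] ≈ √(7.14 × 10^-10 × 0.039) = 5.28 × 10^-6 M
([OH-]/C₀ = 0.014% < 5%, so the approximation holds.)
pOH = −log(5.28 × 10^-6) = 5.28; pH = 14.00 − 5.28 = 8.72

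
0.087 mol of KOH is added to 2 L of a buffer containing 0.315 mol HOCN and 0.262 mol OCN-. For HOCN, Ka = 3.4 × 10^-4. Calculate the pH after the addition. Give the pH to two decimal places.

After neutralization: n(HOCN) = 0.228 mol, n(OCN-) = 0.349 mol.
pKa = −log(3.4 × 10^-4) = 3.469
Henderson–Hasselbalch with mole ratio 0.349/0.228: pH = 3.469 + (+0.185)

pH = 3.65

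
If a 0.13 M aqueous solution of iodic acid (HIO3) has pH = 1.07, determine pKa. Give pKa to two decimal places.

pKa = 0.79

[H+] = 10^(-1.07) = 8.51 × 10^-2 M
At equilibrium [HA] = 0.13 − 8.51 × 10^-2 = 4.49 × 10^-2 M
Ka = [H+][A-]/[HA] = (8.51 × 10^-2)² / 4.49 × 10^-2 = 1.61 × 10^-1
pKa = -log(1.61 × 10^-1) = 0.79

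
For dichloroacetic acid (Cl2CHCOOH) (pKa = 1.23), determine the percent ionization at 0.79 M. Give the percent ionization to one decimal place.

23.8%

Cl2CHCOOH ⇌ Cl2CHCOO- + H+; let x = [H+] at equilibrium.
Ka = 10^(−1.23) = 5.89 × 10^-2
Ka = x²/(C₀ − x); solving the quadratic gives x = 1.88 × 10^-1 M.
% ionization = x/C₀ × 100% = 1.88 × 10^-1/0.79 × 100% = 23.8%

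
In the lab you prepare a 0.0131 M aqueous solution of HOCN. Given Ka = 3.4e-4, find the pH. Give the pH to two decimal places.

HOCN ⇌ OCN- + H+
From the ICE table, Ka = x²/(0.0131 − x) = 3.4 × 10^-4.
Here C₀/Ka ≈ 38.5, so the small-x approximation fails. Use the quadratic:
x = (−Ka + √(Ka² + 4·Ka·C₀))/2 = 1.95 × 10^-3 M
pH = −log[H+] = −log(1.95 × 10^-3) = 2.71

pH = 2.71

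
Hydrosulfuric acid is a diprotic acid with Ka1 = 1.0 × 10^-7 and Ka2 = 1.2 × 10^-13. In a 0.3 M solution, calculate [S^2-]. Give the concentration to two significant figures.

1.2 × 10^-13 M

First ionization gives [H+] ≈ [HS-] = 1.73 × 10^-4 M.
Second step: Ka2 = [H+][S^2-]/[HS-] ≈ [S^2-] (since [H+] ≈ [HS-]).
So [S^2-] ≈ Ka2.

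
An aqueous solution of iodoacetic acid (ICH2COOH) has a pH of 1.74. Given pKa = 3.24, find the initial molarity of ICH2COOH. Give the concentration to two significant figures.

[H+] = 10^(-1.74) = 1.82 × 10^-2 M = x
Ka = 10^(−3.24) = 5.75 × 10^-4
Ka = x²/(C₀ − x) ⇒ C₀ = x + x²/Ka
C₀ = 1.82 × 10^-2 + (1.82 × 10^-2)²/(5.75 × 10^-4) = 5.94 × 10^-1 M

C₀ = 5.9 × 10^-1 M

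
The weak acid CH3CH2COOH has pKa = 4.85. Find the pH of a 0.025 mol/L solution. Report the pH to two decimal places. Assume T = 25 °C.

CH3CH2COOH ⇌ CH3CH2COO- + H+
Ka = 10^(−4.85) = 1.41 × 10^-5
From the ICE table, Ka = x²/(0.025 − x) = 1.41 × 10^-5.
Assume x ≪ 0.025: x ≈ √(1.41 × 10^-5 × 0.025) = 5.94 × 10^-4 M
(x/C₀ = 2.4% < 5%, so the approximation holds.)
pH = −log(5.94 × 10^-4) = 3.23

pH = 3.23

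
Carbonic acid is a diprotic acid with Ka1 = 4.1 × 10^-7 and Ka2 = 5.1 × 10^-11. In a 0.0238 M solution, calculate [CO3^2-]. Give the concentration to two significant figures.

First ionization gives [H+] ≈ [HCO3-] = 9.88 × 10^-5 M.
Second step: Ka2 = [H+][CO3^2-]/[HCO3-] ≈ [CO3^2-] (since [H+] ≈ [HCO3-]).
So [CO3^2-] ≈ Ka2.

5.1 × 10^-11 M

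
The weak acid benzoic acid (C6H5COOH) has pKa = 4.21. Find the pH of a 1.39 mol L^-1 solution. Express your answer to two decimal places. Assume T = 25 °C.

pH = 2.03

C6H5COOH ⇌ C6H5COO- + H+
Ka = 10^(−4.21) = 6.17 × 10^-5
From the ICE table, Ka = x²/(1.39 − x) = 6.17 × 10^-5.
Neglecting x in the denominator: x = √(6.17 × 10^-5 × 1.39) = 9.26 × 10^-3 M
Check: 0.67% ionized — well under 5%, approximation valid.
pH = −log[H+] = −log(9.26 × 10^-3) = 2.03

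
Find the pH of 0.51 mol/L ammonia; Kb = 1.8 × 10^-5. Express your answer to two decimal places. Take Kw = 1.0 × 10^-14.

pH = 11.48

NH3 + H2O ⇌ NH4+ + OH-
From the ICE table, Kb = x²/(0.51 − x) = 1.8 × 10^-5.
Assume x ≪ 0.51: x ≈ √(1.8 × 10^-5 × 0.51) = 3.03 × 10^-3 M
pOH = 2.52, so pH = 14.00 − pOH = 11.48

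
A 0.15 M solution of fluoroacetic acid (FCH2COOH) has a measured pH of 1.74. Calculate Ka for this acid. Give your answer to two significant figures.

Ka = 2.5 × 10^-3

[H+] = 10^(-1.74) = 1.82 × 10^-2 M
At equilibrium [HA] = 0.15 − 1.82 × 10^-2 = 1.32 × 10^-1 M
Ka = [H+][A-]/[HA] = (1.82 × 10^-2)² / 1.32 × 10^-1 = 2.5 × 10^-3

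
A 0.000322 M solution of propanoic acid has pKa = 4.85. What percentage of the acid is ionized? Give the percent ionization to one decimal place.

CH3CH2COOH ⇌ CH3CH2COO- + H+; let x = [H+] at equilibrium.
Ka = 10^(−4.85) = 1.41 × 10^-5
Solve x² + 1.41e-05x − 4.54e-09 = 0 → x = 6.07 × 10^-5 M
% ionization = x/C₀ × 100% = 6.07 × 10^-5/0.000322 × 100% = 18.9%

18.9%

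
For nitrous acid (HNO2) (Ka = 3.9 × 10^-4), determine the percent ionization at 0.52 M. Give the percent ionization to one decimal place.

2.7%

HNO2 ⇌ NO2- + H+; let x = [H+] at equilibrium.
x ≈ √(Ka·C₀) = √(3.9 × 10^-4 × 0.52) = 1.42 × 10^-2 M
Fraction ionized = 1.42 × 10^-2 / 0.52 = 0.0273 → 2.7%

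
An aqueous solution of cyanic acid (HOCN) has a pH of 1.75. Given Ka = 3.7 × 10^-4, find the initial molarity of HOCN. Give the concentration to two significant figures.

[H+] = 10^(-1.75) = 1.78 × 10^-2 M = x
Ka = x²/(C₀ − x) ⇒ C₀ = x + x²/Ka
C₀ = 1.78 × 10^-2 + (1.78 × 10^-2)²/(3.7 × 10^-4) = 8.74 × 10^-1 M

C₀ = 8.7 × 10^-1 M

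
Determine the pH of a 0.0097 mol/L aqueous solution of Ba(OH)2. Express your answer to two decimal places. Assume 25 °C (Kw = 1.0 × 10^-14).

Ba(OH)2 is a strong base (each formula unit releases 2 OH-); [OH-] = 0.0194 M.
pOH = -log(0.0194) = 1.71
pH = 14.00 - 1.71 = 12.29

pH = 12.29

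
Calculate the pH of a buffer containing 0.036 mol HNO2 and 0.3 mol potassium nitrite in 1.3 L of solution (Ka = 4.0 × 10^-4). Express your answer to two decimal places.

pKa = −log(4.0 × 10^-4) = 3.398
Henderson–Hasselbalch: pH = pKa + log([NO2-]/[HNO2]) = 3.398 + log(0.3/0.036)
pH = 3.398 + (+0.921) = 4.32

pH = 4.32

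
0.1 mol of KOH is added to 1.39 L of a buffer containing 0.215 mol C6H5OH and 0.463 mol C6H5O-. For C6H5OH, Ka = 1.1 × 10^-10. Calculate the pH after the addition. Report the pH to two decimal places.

pH = 10.65

After neutralization: n(C6H5OH) = 0.115 mol, n(C6H5O-) = 0.563 mol.
pKa = −log(1.1 × 10^-10) = 9.959
pH = pKa + log([A⁻]/[HA]) = 9.959 + log(0.563/0.115) = 9.959 +0.690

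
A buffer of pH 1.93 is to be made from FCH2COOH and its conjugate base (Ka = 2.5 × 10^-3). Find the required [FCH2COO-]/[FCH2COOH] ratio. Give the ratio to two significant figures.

pKa = -log(2.5 × 10^-3) = 2.602
pH = pKa + log(r) ⇒ log(r) = 1.93 − 2.602 = -0.672
r = [FCH2COO-]/[FCH2COOH] = 10^(-0.672) = 0.213

ratio = 0.21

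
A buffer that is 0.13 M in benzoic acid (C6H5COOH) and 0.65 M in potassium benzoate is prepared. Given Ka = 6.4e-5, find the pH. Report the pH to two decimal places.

pKa = −log(6.4 × 10^-5) = 4.194
Henderson–Hasselbalch: pH = pKa + log([C6H5COO-]/[C6H5COOH]) = 4.194 + log(0.65/0.13)
pH = 4.194 + (+0.699) = 4.89

pH = 4.89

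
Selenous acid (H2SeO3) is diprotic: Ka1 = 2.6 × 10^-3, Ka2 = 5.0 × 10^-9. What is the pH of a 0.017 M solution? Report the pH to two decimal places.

pH = 2.26

Ka1 ≫ Ka2, so treat the first dissociation as the only significant source of H+.
Ka1 = x²/(0.017 − x) = 2.6 × 10^-3
Solving the quadratic: x = (−Ka1 + √(Ka1² + 4·Ka1·C₀))/2 = 5.47 × 10^-3 M
pH = −log(5.47 × 10^-3) = 2.26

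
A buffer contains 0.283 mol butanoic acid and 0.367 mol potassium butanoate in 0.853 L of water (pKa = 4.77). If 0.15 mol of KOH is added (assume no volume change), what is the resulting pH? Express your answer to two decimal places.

pH = 5.36

After neutralization: n(CH3(CH2)2COOH) = 0.133 mol, n(CH3(CH2)2COO-) = 0.517 mol.
pH = pKa + log([A⁻]/[HA]) = 4.77 + log(0.517/0.133) = 4.77 +0.590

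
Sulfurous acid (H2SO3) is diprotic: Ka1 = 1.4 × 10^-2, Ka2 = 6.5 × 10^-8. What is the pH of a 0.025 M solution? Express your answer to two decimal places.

Ka1 ≫ Ka2, so treat the first dissociation as the only significant source of H+.
Ka1 = x²/(0.025 − x) = 1.4 × 10^-2
Solving the quadratic: x = (−Ka1 + √(Ka1² + 4·Ka1·C₀))/2 = 1.30 × 10^-2 M
pH = −log(1.30 × 10^-2) = 1.89

pH = 1.89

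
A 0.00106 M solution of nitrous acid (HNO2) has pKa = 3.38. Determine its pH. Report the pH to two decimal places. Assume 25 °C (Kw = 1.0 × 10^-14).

HNO2 ⇌ NO2- + H+
Ka = 10^(−3.38) = 4.17 × 10^-4
Ka = [H+]²/(0.00106 − [H+]) = 4.17 × 10^-4
[H+] is not negligible relative to C₀; solve [H+]² + 0.000417·[H+] − 4.42e-07 = 0.
[H+] = (−Ka + √(Ka² + 4·Ka·C₀))/2 = 4.88 × 10^-4 M
pH = −log[H+] = −log(4.88 × 10^-4) = 3.31

pH = 3.31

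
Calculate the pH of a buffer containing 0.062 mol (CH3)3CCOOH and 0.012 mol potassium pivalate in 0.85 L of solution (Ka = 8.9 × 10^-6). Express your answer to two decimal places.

pH = 4.34

pKa = −log(8.9 × 10^-6) = 5.051
pH = pKa + log([A⁻]/[HA]) = 5.051 + log(0.012/0.062)
pH = 5.051 + (-0.713) = 4.34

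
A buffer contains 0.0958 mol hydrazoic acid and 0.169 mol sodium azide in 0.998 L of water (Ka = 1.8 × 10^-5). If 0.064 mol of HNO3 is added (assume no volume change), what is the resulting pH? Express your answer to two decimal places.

pH = 4.56

Added H+ converts N3- to HN3: HN3 → 0.16 mol, N3- → 0.105 mol.
pKa = −log(1.8 × 10^-5) = 4.745
Henderson–Hasselbalch with mole ratio 0.105/0.16: pH = 4.745 + (-0.183)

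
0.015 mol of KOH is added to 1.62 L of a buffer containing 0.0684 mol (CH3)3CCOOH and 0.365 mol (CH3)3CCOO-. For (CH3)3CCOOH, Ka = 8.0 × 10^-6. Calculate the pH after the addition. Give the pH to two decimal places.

OH- converts (CH3)3CCOOH to (CH3)3CCOO-: (CH3)3CCOOH → 0.0534 mol, (CH3)3CCOO- → 0.38 mol.
pKa = −log(8.0 × 10^-6) = 5.097
pH = pKa + log([A⁻]/[HA]) = 5.097 + log(0.38/0.0534) = 5.097 +0.852

pH = 5.95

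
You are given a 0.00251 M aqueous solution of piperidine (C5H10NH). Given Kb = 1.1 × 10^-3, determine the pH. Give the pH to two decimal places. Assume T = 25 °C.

pH = 11.08

C5H10NH + H2O ⇌ C5H10NH2+ + OH-
From the ICE table, Kb = x²/(0.00251 − x) = 1.1 × 10^-3.
Here C₀/Kb ≈ 2.28, so the small-x approximation fails. Use the quadratic:
x = (−Kb + √(Kb² + 4·Kb·C₀))/2 = 1.20 × 10^-3 M
pOH = −log(1.20 × 10^-3) = 2.92; pH = 14.00 − 2.92 = 11.08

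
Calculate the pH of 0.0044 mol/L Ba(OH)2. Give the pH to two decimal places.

Ba(OH)2 is a strong base (each formula unit releases 2 OH-); [OH-] = 0.0088 M.
pOH = -log(0.0088) = 2.06
pH = 14.00 - 2.06 = 11.94

pH = 11.94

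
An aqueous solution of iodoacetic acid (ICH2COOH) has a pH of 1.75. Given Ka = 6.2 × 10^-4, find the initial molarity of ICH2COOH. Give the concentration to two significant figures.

[H+] = 10^(-1.75) = 1.78 × 10^-2 M = x
Ka = x²/(C₀ − x) ⇒ C₀ = x + x²/Ka
C₀ = 1.78 × 10^-2 + (1.78 × 10^-2)²/(6.2 × 10^-4) = 5.29 × 10^-1 M

C₀ = 5.3 × 10^-1 M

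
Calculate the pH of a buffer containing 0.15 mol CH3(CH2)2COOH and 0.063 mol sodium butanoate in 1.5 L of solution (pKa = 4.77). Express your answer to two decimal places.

pH = 4.39

Using pH = pKa + log([base]/[acid]) with [base]/[acid] = 0.063/0.15:
pH = 4.77 + (-0.377) = 4.39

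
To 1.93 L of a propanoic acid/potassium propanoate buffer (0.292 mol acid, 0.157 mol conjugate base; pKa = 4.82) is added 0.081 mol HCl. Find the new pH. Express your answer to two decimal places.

After neutralization: n(CH3CH2COOH) = 0.373 mol, n(CH3CH2COO-) = 0.076 mol.
pH = pKa + log(n_CH3CH2COO-/n_CH3CH2COOH) = 4.82 + log(0.076/0.373) = 4.82 + (-0.691)

pH = 4.13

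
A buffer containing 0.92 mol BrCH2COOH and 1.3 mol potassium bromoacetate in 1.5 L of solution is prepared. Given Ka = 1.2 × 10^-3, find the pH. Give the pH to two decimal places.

pH = 3.07

pKa = −log(1.2 × 10^-3) = 2.921
pH = pKa + log([A⁻]/[HA]) = 2.921 + log(1.3/0.92)
pH = 2.921 + (+0.150) = 3.07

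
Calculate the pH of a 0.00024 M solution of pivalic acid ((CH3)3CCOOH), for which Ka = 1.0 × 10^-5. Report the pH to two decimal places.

pH = 4.35

(CH3)3CCOOH ⇌ (CH3)3CCOO- + H+
Ka = [H+]²/(0.00024 − [H+]) = 1.0 × 10^-5
Here C₀/Ka ≈ 24, so the small-[H+] approximation fails. Use the quadratic:
[H+] = (−Ka + √(Ka² + 4·Ka·C₀))/2 = 4.42 × 10^-5 M
pH = −log[H+] = −log(4.42 × 10^-5) = 4.35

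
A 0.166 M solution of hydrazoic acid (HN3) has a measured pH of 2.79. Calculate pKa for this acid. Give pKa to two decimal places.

pKa = 4.80

[H+] = 10^(-2.79) = 1.62 × 10^-3 M
At equilibrium [HA] = 0.166 − 1.62 × 10^-3 = 1.64 × 10^-1 M
Ka = [H+][A-]/[HA] = (1.62 × 10^-3)² / 1.64 × 10^-1 = 1.60 × 10^-5
pKa = -log(1.60 × 10^-5) = 4.80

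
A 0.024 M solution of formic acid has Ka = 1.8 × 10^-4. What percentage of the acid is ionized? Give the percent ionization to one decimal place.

HCOOH ⇌ HCOO- + H+; let x = [H+] at equilibrium.
Ka = x²/(C₀ − x); solving the quadratic gives x = 1.99 × 10^-3 M.
% ionization = x/C₀ × 100% = 1.99 × 10^-3/0.024 × 100% = 8.3%

8.3%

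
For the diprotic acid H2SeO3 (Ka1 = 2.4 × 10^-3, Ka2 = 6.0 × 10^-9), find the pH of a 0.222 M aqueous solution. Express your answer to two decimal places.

pH = 1.66

Ka1 ≫ Ka2, so treat the first dissociation as the only significant source of H+.
Ka1 = x²/(0.222 − x) = 2.4 × 10^-3
Solving the quadratic: x = (−Ka1 + √(Ka1² + 4·Ka1·C₀))/2 = 2.19 × 10^-2 M
pH = −log(2.19 × 10^-2) = 1.66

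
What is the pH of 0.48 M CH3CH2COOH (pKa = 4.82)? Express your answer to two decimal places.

pH = 2.57

CH3CH2COOH ⇌ CH3CH2COO- + H+
Ka = 10^(−4.82) = 1.51 × 10^-5
From the ICE table, Ka = x²/(0.48 − x) = 1.51 × 10^-5.
Neglecting x in the denominator: x = √(1.51 × 10^-5 × 0.48) = 2.69 × 10^-3 M
Check: 0.56% ionized — well under 5%, approximation valid.
pH = −log(2.69 × 10^-3) = 2.57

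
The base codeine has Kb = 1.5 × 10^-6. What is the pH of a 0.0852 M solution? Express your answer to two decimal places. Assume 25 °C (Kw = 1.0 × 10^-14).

pH = 10.55

C18H21NO3 + H2O ⇌ C18H22NO3+ + OH-
Kb = x²/(0.0852 − x) = 1.5 × 10^-6
Neglecting x in the denominator: x = √(1.5 × 10^-6 × 0.0852) = 3.57 × 10^-4 M
Check: 0.42% ionized — well under 5%, approximation valid.
pOH = −log(3.57 × 10^-4) = 3.45; pH = 14.00 − 3.45 = 10.55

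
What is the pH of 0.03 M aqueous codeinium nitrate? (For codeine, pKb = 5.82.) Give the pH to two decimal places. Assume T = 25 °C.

pH = 4.85

C18H22NO3+ is the conjugate acid of the weak base C18H21NO3.
Kb = 10^(−5.82) = 1.51 × 10^-6
Ka = Kw/Kb = 1.0×10^-14 / 1.51 × 10^-6 = 6.62 × 10^-9
Ka = [H+]²/(0.03 − [H+]) = 6.62 × 10^-9
Assume [H+] ≪ 0.03: [H+] ≈ √(6.62 × 10^-9 × 0.03) = 1.41 × 10^-5 M
([H+]/C₀ = 0.047% < 5%, so the approximation holds.)
pH = −log[H+] = −log(1.41 × 10^-5) = 4.85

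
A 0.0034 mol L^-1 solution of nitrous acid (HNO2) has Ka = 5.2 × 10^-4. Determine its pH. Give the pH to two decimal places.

HNO2 ⇌ NO2- + H+
From the ICE table, Ka = x²/(0.0034 − x) = 5.2 × 10^-4.
The 5% rule fails; solving x² + Ka·x − Ka·C₀ = 0 exactly:
x = [−0.00052 + √(0.00052² + 7.07e-06)]/2 = 1.09 × 10^-3 M
pH = −log[H+] = −log(1.09 × 10^-3) = 2.96

pH = 2.96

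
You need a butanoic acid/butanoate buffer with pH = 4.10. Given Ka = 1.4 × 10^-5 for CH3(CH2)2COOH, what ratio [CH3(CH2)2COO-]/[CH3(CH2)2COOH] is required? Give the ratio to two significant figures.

ratio = 0.18

pKa = -log(1.4 × 10^-5) = 4.854
pH = pKa + log(r) ⇒ log(r) = 4.10 − 4.854 = -0.754
r = [CH3(CH2)2COO-]/[CH3(CH2)2COOH] = 10^(-0.754) = 0.176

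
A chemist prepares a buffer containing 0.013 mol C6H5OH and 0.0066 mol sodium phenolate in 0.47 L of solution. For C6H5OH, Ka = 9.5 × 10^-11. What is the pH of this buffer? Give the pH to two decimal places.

pKa = −log(9.5 × 10^-11) = 10.022
pH = pKa + log([A⁻]/[HA]) = 10.022 + log(0.0066/0.013)
pH = 10.022 + (-0.294) = 9.73

pH = 9.73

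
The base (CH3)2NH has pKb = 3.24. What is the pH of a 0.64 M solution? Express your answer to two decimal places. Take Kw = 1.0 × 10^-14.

pH = 12.28

(CH3)2NH + H2O ⇌ (CH3)2NH2+ + OH-
Kb = 10^(−3.24) = 5.75 × 10^-4
Kb = x²/(0.64 − x) = 5.75 × 10^-4
Neglecting x in the denominator: x = √(5.75 × 10^-4 × 0.64) = 1.92 × 10^-2 M
Check: 3% ionized — well under 5%, approximation valid.
pOH = −log(1.92 × 10^-2) = 1.72; pH = 14.00 − 1.72 = 12.28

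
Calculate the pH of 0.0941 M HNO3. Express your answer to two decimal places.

HNO3 is a strong acid and dissociates completely, so [H+] = 0.0941 M.
pH = -log(0.0941) = 1.03

pH = 1.03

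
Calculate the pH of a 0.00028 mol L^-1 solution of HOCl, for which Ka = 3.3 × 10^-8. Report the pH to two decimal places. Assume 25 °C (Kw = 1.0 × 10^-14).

pH = 5.52

HOCl ⇌ OCl- + H+
Ka = [H+]²/(0.00028 − [H+]) = 3.3 × 10^-8
Since Ka ≪ C₀, [H+] ≈ √(Ka·C₀) = 3.04 × 10^-6 M.
pH = −log(3.04 × 10^-6) = 5.52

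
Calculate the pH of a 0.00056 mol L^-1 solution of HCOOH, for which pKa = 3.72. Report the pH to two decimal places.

HCOOH ⇌ HCOO- + H+
Ka = 10^(−3.72) = 1.91 × 10^-4
From the ICE table, Ka = [H+]²/(0.00056 − [H+]) = 1.91 × 10^-4.
The 5% rule fails; solving [H+]² + Ka·[H+] − Ka·C₀ = 0 exactly:
[H+] = [−0.000191 + √(0.000191² + 4.28e-07)]/2 = 2.45 × 10^-4 M
pH = −log(2.45 × 10^-4) = 3.61

pH = 3.61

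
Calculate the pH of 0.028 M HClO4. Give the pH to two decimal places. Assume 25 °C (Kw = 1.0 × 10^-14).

HClO4 is a strong acid and dissociates completely, so [H+] = 0.028 M.
pH = -log(0.028) = 1.55

pH = 1.55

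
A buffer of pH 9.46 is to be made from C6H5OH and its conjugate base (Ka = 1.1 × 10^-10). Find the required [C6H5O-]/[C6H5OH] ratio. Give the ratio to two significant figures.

ratio = 0.32

pKa = -log(1.1 × 10^-10) = 9.959
pH = pKa + log(r) ⇒ log(r) = 9.46 − 9.959 = -0.499
r = [C6H5O-]/[C6H5OH] = 10^(-0.499) = 0.317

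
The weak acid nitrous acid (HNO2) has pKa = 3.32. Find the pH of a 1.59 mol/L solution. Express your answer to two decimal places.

HNO2 ⇌ NO2- + H+
Ka = 10^(−3.32) = 4.79 × 10^-4
From the ICE table, Ka = [H+]²/(1.59 − [H+]) = 4.79 × 10^-4.
Neglecting [H+] in the denominator: [H+] = √(4.79 × 10^-4 × 1.59) = 2.76 × 10^-2 M
Check: 1.7% ionized — well under 5%, approximation valid.
pH = −log(2.76 × 10^-2) = 1.56

pH = 1.56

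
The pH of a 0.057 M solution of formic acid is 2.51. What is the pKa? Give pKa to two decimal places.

[H+] = 10^(-2.51) = 3.09 × 10^-3 M
At equilibrium [HA] = 0.057 − 3.09 × 10^-3 = 5.39 × 10^-2 M
Ka = [H+][A-]/[HA] = (3.09 × 10^-3)² / 5.39 × 10^-2 = 1.77 × 10^-4
pKa = -log(1.77 × 10^-4) = 3.75

pKa = 3.75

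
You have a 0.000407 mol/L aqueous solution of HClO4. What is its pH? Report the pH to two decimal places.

HClO4 is a strong acid and dissociates completely, so [H+] = 0.000407 M.
pH = -log(0.000407) = 3.39

pH = 3.39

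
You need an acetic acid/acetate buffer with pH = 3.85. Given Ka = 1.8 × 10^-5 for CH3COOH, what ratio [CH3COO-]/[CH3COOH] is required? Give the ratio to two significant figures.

ratio = 0.13

pKa = -log(1.8 × 10^-5) = 4.745
pH = pKa + log(r) ⇒ log(r) = 3.85 − 4.745 = -0.895
r = [CH3COO-]/[CH3COOH] = 10^(-0.895) = 0.127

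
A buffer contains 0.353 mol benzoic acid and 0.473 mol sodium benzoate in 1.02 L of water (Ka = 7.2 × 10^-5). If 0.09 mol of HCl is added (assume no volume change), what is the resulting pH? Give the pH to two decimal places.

pH = 4.08

Added H+ converts C6H5COO- to C6H5COOH: C6H5COOH → 0.443 mol, C6H5COO- → 0.383 mol.
pKa = −log(7.2 × 10^-5) = 4.143
pH = pKa + log(n_C6H5COO-/n_C6H5COOH) = 4.143 + log(0.383/0.443) = 4.143 + (-0.063)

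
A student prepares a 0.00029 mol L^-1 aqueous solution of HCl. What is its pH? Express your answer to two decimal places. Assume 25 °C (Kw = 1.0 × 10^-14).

pH = 3.54

HCl is a strong acid and dissociates completely, so [H+] = 0.00029 M.
pH = -log(0.00029) = 3.54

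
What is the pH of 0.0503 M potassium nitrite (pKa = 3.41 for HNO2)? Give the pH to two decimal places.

NO2- is the conjugate base of the weak acid HNO2.
Ka = 10^(−3.41) = 3.89 × 10^-4
Kb = Kw/Ka = 1.0×10^-14 / 3.89 × 10^-4 = 2.57 × 10^-11
Kb = [OH-]²/(0.0503 − [OH-]) = 2.57 × 10^-11
Neglecting [OH-] in the denominator: [OH-] = √(2.57 × 10^-11 × 0.0503) = 1.14 × 10^-6 M
Check: 0.0023% ionized — well under 5%, approximation valid.
pOH = −log(1.14 × 10^-6) = 5.94; pH = 14.00 − 5.94 = 8.06

pH = 8.06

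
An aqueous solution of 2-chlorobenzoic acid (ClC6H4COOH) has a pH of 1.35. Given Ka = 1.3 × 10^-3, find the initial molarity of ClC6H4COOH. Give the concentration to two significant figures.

C₀ = 1.6 M

[H+] = 10^(-1.35) = 4.47 × 10^-2 M = x
Ka = x²/(C₀ − x) ⇒ C₀ = x + x²/Ka
C₀ = 4.47 × 10^-2 + (4.47 × 10^-2)²/(1.3 × 10^-3) = 1.58 M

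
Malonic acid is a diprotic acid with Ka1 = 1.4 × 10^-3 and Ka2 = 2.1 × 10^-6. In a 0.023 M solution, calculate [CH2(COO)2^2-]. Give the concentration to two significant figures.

2.1 × 10^-6 M

First ionization gives [H+] ≈ [CH2(COOH)COO-] = 5.02 × 10^-3 M.
Second step: Ka2 = [H+][CH2(COO)2^2-]/[CH2(COOH)COO-] ≈ [CH2(COO)2^2-] (since [H+] ≈ [CH2(COOH)COO-]).
So [CH2(COO)2^2-] ≈ Ka2.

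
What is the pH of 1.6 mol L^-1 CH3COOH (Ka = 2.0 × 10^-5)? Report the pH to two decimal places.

CH3COOH ⇌ CH3COO- + H+
From the ICE table, Ka = [H+]²/(1.6 − [H+]) = 2.0 × 10^-5.
Neglecting [H+] in the denominator: [H+] = √(2.0 × 10^-5 × 1.6) = 5.66 × 10^-3 M
([H+]/C₀ = 0.35% < 5%, so the approximation holds.)
pH = −log(5.66 × 10^-3) = 2.25

pH = 2.25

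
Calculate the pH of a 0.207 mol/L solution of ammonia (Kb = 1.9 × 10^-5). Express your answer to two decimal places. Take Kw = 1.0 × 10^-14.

NH3 + H2O ⇌ NH4+ + OH-
Kb = x²/(0.207 − x) = 1.9 × 10^-5
Neglecting x in the denominator: x = √(1.9 × 10^-5 × 0.207) = 1.98 × 10^-3 M
(x/C₀ = 0.96% < 5%, so the approximation holds.)
pOH = −log(1.98 × 10^-3) = 2.70; pH = 14.00 − 2.70 = 11.30

pH = 11.30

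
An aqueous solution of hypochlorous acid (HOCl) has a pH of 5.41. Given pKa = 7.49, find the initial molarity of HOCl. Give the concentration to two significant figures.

C₀ = 4.7 × 10^-4 M

[H+] = 10^(-5.41) = 3.89 × 10^-6 M = x
Ka = 10^(−7.49) = 3.24 × 10^-8
Ka = x²/(C₀ − x) ⇒ C₀ = x + x²/Ka
C₀ = 3.89 × 10^-6 + (3.89 × 10^-6)²/(3.24 × 10^-8) = 4.71 × 10^-4 M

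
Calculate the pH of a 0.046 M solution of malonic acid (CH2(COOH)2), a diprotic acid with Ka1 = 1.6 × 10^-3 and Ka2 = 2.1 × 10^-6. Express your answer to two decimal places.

pH = 2.11

Since Ka1 ≫ Ka2, the first ionization dominates [H+].
Ka1 = x²/(0.046 − x) = 1.6 × 10^-3
Solving the quadratic: x = (−Ka1 + √(Ka1² + 4·Ka1·C₀))/2 = 7.82 × 10^-3 M
pH = −log(7.82 × 10^-3) = 2.11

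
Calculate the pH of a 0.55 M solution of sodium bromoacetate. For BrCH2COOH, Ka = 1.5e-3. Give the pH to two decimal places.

pH = 8.28

BrCH2COO- is the conjugate base of the weak acid BrCH2COOH.
Kb = Kw/Ka = 1.0×10^-14 / 1.5 × 10^-3 = 6.67 × 10^-12
From the ICE table, Kb = [OH-]²/(0.55 − [OH-]) = 6.67 × 10^-12.
Neglecting [OH-] in the denominator: [OH-] = √(6.67 × 10^-12 × 0.55) = 1.92 × 10^-6 M
Check: 0.00035% ionized — well under 5%, approximation valid.
pOH = 5.72, so pH = 14.00 − pOH = 8.28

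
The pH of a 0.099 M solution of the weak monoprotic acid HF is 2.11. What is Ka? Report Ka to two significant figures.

[H+] = 10^(-2.11) = 7.76 × 10^-3 M
At equilibrium [HA] = 0.099 − 7.76 × 10^-3 = 9.12 × 10^-2 M
Ka = [H+][A-]/[HA] = (7.76 × 10^-3)² / 9.12 × 10^-2 = 6.6 × 10^-4

Ka = 6.6 × 10^-4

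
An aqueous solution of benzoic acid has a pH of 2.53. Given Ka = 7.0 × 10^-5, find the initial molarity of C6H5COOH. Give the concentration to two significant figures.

C₀ = 1.3 × 10^-1 M

[H+] = 10^(-2.53) = 2.95 × 10^-3 M = x
Ka = x²/(C₀ − x) ⇒ C₀ = x + x²/Ka
C₀ = 2.95 × 10^-3 + (2.95 × 10^-3)²/(7.0 × 10^-5) = 1.27 × 10^-1 M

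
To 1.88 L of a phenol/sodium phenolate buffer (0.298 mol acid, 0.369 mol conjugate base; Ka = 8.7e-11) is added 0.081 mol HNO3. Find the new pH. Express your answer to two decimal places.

Added H+ converts C6H5O- to C6H5OH: C6H5OH → 0.379 mol, C6H5O- → 0.288 mol.
pKa = −log(8.7 × 10^-11) = 10.060
pH = pKa + log([A⁻]/[HA]) = 10.060 + log(0.288/0.379) = 10.060 -0.119

pH = 9.94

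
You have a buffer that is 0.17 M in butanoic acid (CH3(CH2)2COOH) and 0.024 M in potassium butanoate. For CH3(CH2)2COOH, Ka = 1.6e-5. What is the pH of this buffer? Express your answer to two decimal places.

pKa = −log(1.6 × 10^-5) = 4.796
Henderson–Hasselbalch: pH = pKa + log([CH3(CH2)2COO-]/[CH3(CH2)2COOH]) = 4.796 + log(0.024/0.17)
pH = 4.796 + (-0.850) = 3.95

pH = 3.95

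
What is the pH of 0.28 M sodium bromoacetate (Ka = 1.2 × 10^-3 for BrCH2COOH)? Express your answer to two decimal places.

pH = 8.18

BrCH2COO- is the conjugate base of the weak acid BrCH2COOH.
Kb = Kw/Ka = 1.0×10^-14 / 1.2 × 10^-3 = 8.33 × 10^-12
Let x = [OH-] at equilibrium. Kb = x²/(0.28 − x).
Since Kb ≪ C₀, x ≈ √(Kb·C₀) = 1.53 × 10^-6 M.
(x/C₀ = 0.00055% < 5%, so the approximation holds.)
pOH = −log(1.53 × 10^-6) = 5.82; pH = 14.00 − 5.82 = 8.18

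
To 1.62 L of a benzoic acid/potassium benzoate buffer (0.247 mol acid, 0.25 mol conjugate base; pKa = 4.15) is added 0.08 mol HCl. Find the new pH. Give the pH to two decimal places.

pH = 3.87

After neutralization: n(C6H5COOH) = 0.327 mol, n(C6H5COO-) = 0.17 mol.
Henderson–Hasselbalch with mole ratio 0.17/0.327: pH = 4.15 + (-0.284)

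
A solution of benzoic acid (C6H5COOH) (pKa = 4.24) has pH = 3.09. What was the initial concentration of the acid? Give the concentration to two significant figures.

[H+] = 10^(-3.09) = 8.13 × 10^-4 M = x
Ka = 10^(−4.24) = 5.75 × 10^-5
Ka = x²/(C₀ − x) ⇒ C₀ = x + x²/Ka
C₀ = 8.13 × 10^-4 + (8.13 × 10^-4)²/(5.75 × 10^-5) = 1.23 × 10^-2 M

C₀ = 1.2 × 10^-2 M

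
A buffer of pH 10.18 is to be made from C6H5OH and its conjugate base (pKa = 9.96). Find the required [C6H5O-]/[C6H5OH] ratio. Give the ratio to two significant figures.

ratio = 1.7

pH = pKa + log(r) ⇒ log(r) = 10.18 − 9.96 = +0.22
r = [C6H5O-]/[C6H5OH] = 10^(+0.22) = 1.66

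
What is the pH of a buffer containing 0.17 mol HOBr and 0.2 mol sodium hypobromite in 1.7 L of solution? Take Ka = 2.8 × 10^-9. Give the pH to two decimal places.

pKa = −log(2.8 × 10^-9) = 8.553
Using pH = pKa + log([base]/[acid]) with [base]/[acid] = 0.2/0.17:
pH = 8.553 + (+0.071) = 8.62

pH = 8.62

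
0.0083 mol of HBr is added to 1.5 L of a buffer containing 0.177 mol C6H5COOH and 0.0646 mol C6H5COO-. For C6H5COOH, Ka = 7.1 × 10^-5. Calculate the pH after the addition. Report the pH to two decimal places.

pH = 3.63

After neutralization: n(C6H5COOH) = 0.185 mol, n(C6H5COO-) = 0.0563 mol.
pKa = −log(7.1 × 10^-5) = 4.149
pH = pKa + log([A⁻]/[HA]) = 4.149 + log(0.0563/0.185) = 4.149 -0.517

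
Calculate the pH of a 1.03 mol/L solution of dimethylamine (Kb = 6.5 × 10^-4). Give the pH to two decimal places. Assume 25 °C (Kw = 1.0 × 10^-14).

pH = 12.41

(CH3)2NH + H2O ⇌ (CH3)2NH2+ + OH-
Kb = [OH-]²/(1.03 − [OH-]) = 6.5 × 10^-4
Neglecting [OH-] in the denominator: [OH-] = √(6.5 × 10^-4 × 1.03) = 2.59 × 10^-2 M
([OH-]/C₀ = 2.5% < 5%, so the approximation holds.)
pOH = 1.59, so pH = 14.00 − pOH = 12.41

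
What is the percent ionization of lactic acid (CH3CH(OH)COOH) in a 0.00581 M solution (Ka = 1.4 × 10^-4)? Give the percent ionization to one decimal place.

14.4%

CH3CH(OH)COOH ⇌ CH3CH(OH)COO- + H+; let x = [H+] at equilibrium.
Ka = x²/(C₀ − x); solving the quadratic gives x = 8.35 × 10^-4 M.
Fraction ionized = 8.35 × 10^-4 / 0.00581 = 0.1437 → 14.4%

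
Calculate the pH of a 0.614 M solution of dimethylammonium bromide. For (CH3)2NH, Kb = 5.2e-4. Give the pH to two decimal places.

pH = 5.46

(CH3)2NH2+ is the conjugate acid of the weak base (CH3)2NH.
Ka = Kw/Kb = 1.0×10^-14 / 5.2 × 10^-4 = 1.92 × 10^-11
Ka = [H+]²/(0.614 − [H+]) = 1.92 × 10^-11
Since Ka ≪ C₀, [H+] ≈ √(Ka·C₀) = 3.43 × 10^-6 M.
pH = −log[H+] = −log(3.43 × 10^-6) = 5.46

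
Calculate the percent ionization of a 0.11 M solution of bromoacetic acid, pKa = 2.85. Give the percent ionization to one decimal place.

10.7%

BrCH2COOH ⇌ BrCH2COO- + H+; let x = [H+] at equilibrium.
Ka = 10^(−2.85) = 1.41 × 10^-3
Solve x² + 0.00141x − 0.000155 = 0 → x = 1.18 × 10^-2 M
% ionization = x/C₀ × 100% = 1.18 × 10^-2/0.11 × 100% = 10.7%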